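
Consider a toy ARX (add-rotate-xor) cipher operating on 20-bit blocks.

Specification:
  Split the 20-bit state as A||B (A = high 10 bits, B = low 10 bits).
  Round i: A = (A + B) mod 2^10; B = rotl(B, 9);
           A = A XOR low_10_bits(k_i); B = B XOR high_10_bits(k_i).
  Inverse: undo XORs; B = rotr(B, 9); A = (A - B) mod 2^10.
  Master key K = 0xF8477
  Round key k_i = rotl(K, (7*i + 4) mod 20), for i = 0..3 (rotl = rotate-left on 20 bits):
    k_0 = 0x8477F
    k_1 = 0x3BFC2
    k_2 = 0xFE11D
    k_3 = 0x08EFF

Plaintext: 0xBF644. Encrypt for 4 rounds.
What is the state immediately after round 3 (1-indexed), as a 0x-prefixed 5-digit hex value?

s_0 = plaintext = 0xBF644
s_1 = Round(s_0, k_0) = 0x8FB33
s_2 = Round(s_1, k_1) = 0xACF76
s_3 = Round(s_2, k_2) = 0xCD243
s_4 = Round(s_3, k_3) = 0xE2302

0xCD243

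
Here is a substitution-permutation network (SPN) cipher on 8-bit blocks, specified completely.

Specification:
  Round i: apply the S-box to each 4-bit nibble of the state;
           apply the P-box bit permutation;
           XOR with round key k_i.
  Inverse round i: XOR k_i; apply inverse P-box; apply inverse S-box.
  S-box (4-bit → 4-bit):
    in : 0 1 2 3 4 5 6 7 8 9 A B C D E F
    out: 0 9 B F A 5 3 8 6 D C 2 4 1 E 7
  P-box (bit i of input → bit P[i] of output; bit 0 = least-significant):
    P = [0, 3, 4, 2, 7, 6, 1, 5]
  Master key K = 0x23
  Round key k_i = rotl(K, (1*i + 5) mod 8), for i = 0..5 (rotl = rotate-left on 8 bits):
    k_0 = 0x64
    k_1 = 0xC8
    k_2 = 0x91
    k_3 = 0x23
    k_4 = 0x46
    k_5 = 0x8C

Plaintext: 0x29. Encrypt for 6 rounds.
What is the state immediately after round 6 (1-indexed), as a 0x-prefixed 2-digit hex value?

s_0 = plaintext = 0x29
s_1 = Round(s_0, k_0) = 0x91
s_2 = Round(s_1, k_1) = 0x6F
s_3 = Round(s_2, k_2) = 0x48
s_4 = Round(s_3, k_3) = 0x5B
s_5 = Round(s_4, k_4) = 0xCC
s_6 = Round(s_5, k_5) = 0x9E

0x9E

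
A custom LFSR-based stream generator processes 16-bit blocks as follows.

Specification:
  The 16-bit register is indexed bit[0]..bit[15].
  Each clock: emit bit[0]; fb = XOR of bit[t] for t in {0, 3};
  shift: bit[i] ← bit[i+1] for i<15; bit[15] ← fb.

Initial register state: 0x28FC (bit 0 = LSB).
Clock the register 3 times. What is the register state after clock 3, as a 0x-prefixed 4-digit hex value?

0x651F

reg_0 = 0x28FC
clock 1: out=0, reg = 0x947E
clock 2: out=0, reg = 0xCA3F
clock 3: out=1, reg = 0x651F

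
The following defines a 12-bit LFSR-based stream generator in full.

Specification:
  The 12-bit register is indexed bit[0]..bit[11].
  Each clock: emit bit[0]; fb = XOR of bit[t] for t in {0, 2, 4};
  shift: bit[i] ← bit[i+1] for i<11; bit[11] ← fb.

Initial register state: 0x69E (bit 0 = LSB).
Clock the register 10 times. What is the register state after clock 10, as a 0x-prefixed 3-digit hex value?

reg_0 = 0x69E
clock 1: out=0, reg = 0x34F
clock 2: out=1, reg = 0x1A7
clock 3: out=1, reg = 0x0D3
clock 4: out=1, reg = 0x069
clock 5: out=1, reg = 0x834
clock 6: out=0, reg = 0x41A
clock 7: out=0, reg = 0xA0D
clock 8: out=1, reg = 0x506
clock 9: out=0, reg = 0xA83
clock 10: out=1, reg = 0xD41

0xD41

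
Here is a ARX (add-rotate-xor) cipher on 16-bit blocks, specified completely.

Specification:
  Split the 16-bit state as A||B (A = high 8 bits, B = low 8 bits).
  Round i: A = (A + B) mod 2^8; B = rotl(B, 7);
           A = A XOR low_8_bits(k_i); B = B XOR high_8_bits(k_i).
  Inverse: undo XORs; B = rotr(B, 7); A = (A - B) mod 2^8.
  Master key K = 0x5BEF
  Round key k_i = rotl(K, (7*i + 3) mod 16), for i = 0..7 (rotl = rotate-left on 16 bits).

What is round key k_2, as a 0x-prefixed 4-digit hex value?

K = 0x5BEF
k_0 = rotl(K, (7*0+3) mod 16) = rotl(K, 3) = 0xDF7A
k_1 = rotl(K, (7*1+3) mod 16) = rotl(K, 10) = 0xBD6F
k_2 = rotl(K, (7*2+3) mod 16) = rotl(K, 1) = 0xB7DE

0xB7DE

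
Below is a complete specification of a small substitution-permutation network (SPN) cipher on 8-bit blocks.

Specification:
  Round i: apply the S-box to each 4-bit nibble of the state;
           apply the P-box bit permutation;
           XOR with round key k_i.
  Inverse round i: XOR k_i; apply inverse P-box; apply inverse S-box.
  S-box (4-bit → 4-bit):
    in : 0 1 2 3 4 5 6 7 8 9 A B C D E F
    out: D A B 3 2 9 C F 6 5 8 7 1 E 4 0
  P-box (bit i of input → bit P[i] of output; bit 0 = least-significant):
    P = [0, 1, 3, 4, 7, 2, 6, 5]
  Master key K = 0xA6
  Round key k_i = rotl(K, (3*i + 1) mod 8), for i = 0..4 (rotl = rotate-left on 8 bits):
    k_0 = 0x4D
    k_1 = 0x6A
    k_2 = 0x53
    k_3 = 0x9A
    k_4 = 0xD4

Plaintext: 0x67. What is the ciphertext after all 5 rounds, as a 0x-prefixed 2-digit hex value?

0x05

s_0 = plaintext = 0x67
s_1 = Round(s_0, k_0) = 0x36
s_2 = Round(s_1, k_1) = 0xF6
s_3 = Round(s_2, k_2) = 0x4B
s_4 = Round(s_3, k_3) = 0x95
s_5 = Round(s_4, k_4) = 0x05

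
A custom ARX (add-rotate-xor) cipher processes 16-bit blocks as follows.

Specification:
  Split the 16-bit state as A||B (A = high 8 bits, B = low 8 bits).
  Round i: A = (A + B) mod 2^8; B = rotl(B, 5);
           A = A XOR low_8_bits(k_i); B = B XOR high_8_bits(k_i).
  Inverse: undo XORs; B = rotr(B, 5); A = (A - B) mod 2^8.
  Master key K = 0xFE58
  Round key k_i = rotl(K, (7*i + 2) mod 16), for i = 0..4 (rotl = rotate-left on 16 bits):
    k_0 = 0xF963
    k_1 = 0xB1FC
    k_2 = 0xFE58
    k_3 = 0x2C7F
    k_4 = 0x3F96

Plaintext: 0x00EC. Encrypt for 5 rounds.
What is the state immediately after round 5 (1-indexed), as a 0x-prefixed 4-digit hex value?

0x8FDF

s_0 = plaintext = 0x00EC
s_1 = Round(s_0, k_0) = 0x8F64
s_2 = Round(s_1, k_1) = 0x0F3D
s_3 = Round(s_2, k_2) = 0x1459
s_4 = Round(s_3, k_3) = 0x1207
s_5 = Round(s_4, k_4) = 0x8FDF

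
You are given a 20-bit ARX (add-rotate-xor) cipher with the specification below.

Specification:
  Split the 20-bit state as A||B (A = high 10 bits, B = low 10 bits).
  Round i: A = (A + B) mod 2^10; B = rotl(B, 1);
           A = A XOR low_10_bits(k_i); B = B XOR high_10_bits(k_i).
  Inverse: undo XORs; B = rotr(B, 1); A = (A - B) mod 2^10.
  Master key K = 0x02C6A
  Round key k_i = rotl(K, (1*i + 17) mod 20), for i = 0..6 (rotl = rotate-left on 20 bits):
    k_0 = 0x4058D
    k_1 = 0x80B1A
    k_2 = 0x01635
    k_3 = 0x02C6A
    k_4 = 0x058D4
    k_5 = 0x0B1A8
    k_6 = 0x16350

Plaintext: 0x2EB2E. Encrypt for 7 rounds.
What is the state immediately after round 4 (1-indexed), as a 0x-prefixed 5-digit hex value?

s_0 = plaintext = 0x2EB2E
s_1 = Round(s_0, k_0) = 0x9975C
s_2 = Round(s_1, k_1) = 0xB6CBB
s_3 = Round(s_2, k_2) = 0x68D73
s_4 = Round(s_3, k_3) = 0xDF2ED
s_5 = Round(s_4, k_4) = 0xAF5CD
s_6 = Round(s_5, k_5) = 0x48BB6
s_7 = Round(s_6, k_6) = 0xE2335

0xDF2ED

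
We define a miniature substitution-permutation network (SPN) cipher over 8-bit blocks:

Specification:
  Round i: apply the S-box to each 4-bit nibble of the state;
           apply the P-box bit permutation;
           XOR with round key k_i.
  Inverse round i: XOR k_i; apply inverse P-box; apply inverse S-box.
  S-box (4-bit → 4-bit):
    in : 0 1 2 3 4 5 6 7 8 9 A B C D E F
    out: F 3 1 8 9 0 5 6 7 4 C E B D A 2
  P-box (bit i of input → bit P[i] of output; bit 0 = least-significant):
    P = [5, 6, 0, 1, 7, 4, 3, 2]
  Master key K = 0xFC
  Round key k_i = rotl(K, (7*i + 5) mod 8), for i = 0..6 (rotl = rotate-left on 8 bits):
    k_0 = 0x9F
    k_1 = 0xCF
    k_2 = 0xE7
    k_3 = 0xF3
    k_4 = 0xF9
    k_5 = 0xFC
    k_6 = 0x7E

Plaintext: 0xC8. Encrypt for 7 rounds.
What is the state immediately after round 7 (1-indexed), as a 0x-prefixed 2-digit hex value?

0xCD

s_0 = plaintext = 0xC8
s_1 = Round(s_0, k_0) = 0x6A
s_2 = Round(s_1, k_1) = 0x44
s_3 = Round(s_2, k_2) = 0x41
s_4 = Round(s_3, k_3) = 0x17
s_5 = Round(s_4, k_4) = 0x28
s_6 = Round(s_5, k_5) = 0x1D
s_7 = Round(s_6, k_6) = 0xCD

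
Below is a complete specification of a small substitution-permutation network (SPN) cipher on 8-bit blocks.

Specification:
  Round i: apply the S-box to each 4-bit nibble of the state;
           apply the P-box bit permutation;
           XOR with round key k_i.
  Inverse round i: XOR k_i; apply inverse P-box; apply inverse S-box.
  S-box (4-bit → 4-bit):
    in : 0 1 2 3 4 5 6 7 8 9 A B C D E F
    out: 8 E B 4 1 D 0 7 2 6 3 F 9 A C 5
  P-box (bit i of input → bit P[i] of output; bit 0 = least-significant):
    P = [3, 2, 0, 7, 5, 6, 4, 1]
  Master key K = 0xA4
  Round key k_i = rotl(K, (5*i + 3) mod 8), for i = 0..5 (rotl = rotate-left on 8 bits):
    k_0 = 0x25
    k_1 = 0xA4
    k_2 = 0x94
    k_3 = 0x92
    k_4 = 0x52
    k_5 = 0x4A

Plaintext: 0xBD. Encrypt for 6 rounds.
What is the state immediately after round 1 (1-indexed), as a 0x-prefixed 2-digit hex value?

0xD3

s_0 = plaintext = 0xBD
s_1 = Round(s_0, k_0) = 0xD3
s_2 = Round(s_1, k_1) = 0xE7
s_3 = Round(s_2, k_2) = 0x8B
s_4 = Round(s_3, k_3) = 0x5F
s_5 = Round(s_4, k_4) = 0x69
s_6 = Round(s_5, k_5) = 0x4F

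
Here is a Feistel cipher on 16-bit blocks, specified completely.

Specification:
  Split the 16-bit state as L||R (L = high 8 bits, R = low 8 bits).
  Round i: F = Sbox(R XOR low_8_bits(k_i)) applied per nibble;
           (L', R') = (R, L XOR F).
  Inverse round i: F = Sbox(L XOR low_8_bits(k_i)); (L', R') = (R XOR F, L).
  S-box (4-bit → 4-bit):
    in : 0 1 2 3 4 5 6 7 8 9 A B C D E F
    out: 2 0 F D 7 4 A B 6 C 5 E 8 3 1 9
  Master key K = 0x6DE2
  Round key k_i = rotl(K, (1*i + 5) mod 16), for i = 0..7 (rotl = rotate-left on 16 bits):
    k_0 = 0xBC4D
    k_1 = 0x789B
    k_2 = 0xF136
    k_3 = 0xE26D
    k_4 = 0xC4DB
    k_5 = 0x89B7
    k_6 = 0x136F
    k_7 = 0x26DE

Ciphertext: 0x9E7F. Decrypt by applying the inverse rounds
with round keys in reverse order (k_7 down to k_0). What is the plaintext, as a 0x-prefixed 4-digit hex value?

0xFDD6

s_0 = ciphertext = 0x9E7F
s_1 = InvRound(s_0, k_7) = 0x0D9E
s_2 = InvRound(s_1, k_6) = 0x310D
s_3 = InvRound(s_2, k_5) = 0x6731
s_4 = InvRound(s_3, k_4) = 0xD967
s_5 = InvRound(s_4, k_3) = 0x80D9
s_6 = InvRound(s_5, k_2) = 0x3380
s_7 = InvRound(s_6, k_1) = 0xD633
s_8 = InvRound(s_7, k_0) = 0xFDD6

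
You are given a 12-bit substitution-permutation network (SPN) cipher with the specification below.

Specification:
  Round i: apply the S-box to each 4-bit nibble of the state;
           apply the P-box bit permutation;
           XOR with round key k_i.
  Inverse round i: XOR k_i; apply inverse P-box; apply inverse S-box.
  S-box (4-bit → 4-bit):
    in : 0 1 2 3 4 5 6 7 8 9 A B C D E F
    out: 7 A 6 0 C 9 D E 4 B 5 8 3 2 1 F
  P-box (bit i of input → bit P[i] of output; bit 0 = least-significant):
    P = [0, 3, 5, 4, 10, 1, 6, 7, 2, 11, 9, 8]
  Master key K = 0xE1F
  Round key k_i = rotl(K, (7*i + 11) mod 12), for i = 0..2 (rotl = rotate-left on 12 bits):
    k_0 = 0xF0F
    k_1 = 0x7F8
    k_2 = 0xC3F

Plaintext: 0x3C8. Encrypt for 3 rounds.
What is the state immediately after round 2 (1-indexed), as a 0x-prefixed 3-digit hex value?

0x6B2

s_0 = plaintext = 0x3C8
s_1 = Round(s_0, k_0) = 0xB2D
s_2 = Round(s_1, k_1) = 0x6B2
s_3 = Round(s_2, k_2) = 0xF93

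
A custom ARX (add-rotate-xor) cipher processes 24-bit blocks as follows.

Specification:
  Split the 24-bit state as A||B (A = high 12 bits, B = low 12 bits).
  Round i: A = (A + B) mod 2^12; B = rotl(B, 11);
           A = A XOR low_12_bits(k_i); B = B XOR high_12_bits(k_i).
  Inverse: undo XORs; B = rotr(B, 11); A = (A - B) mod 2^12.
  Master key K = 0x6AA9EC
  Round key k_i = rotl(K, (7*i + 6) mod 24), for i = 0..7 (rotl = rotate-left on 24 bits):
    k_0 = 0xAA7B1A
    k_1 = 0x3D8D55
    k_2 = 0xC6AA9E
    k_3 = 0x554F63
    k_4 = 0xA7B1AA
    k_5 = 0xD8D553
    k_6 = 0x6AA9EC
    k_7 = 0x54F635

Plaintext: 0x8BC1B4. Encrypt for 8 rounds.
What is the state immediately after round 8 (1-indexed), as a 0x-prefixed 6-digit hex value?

s_0 = plaintext = 0x8BC1B4
s_1 = Round(s_0, k_0) = 0x16AA7D
s_2 = Round(s_1, k_1) = 0x6B2EE6
s_3 = Round(s_2, k_2) = 0xF06B19
s_4 = Round(s_3, k_3) = 0x57C8D8
s_5 = Round(s_4, k_4) = 0xFFEE17
s_6 = Round(s_5, k_5) = 0xB46286
s_7 = Round(s_6, k_6) = 0x4207E9
s_8 = Round(s_7, k_7) = 0xA3CEBB

0xA3CEBB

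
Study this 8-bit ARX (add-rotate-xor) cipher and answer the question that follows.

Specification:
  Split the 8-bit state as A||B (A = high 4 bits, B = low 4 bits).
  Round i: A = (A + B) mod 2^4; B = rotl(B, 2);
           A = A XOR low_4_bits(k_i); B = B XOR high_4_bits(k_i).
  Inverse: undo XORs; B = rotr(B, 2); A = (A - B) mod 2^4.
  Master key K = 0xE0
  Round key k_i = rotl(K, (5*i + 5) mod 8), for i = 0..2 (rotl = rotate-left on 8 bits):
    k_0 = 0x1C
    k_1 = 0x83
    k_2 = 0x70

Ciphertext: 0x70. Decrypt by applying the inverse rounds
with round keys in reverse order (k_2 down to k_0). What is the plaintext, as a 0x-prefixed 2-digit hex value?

0x71

s_0 = ciphertext = 0x70
s_1 = InvRound(s_0, k_2) = 0xAD
s_2 = InvRound(s_1, k_1) = 0x45
s_3 = InvRound(s_2, k_0) = 0x71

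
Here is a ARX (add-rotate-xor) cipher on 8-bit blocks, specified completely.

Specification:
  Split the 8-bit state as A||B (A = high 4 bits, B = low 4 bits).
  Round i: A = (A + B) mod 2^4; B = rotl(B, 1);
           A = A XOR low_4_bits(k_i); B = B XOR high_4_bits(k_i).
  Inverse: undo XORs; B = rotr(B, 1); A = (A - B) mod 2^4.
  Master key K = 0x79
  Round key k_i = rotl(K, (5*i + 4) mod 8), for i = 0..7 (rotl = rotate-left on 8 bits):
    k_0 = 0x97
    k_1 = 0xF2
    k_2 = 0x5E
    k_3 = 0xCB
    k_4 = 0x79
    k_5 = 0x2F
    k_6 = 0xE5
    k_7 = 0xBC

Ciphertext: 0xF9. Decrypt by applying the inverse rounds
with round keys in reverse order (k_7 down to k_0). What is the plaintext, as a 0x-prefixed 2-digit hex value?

s_0 = ciphertext = 0xF9
s_1 = InvRound(s_0, k_7) = 0x21
s_2 = InvRound(s_1, k_6) = 0x8F
s_3 = InvRound(s_2, k_5) = 0x9E
s_4 = InvRound(s_3, k_4) = 0x4C
s_5 = InvRound(s_4, k_3) = 0xF0
s_6 = InvRound(s_5, k_2) = 0x7A
s_7 = InvRound(s_6, k_1) = 0xBA
s_8 = InvRound(s_7, k_0) = 0x39

0x39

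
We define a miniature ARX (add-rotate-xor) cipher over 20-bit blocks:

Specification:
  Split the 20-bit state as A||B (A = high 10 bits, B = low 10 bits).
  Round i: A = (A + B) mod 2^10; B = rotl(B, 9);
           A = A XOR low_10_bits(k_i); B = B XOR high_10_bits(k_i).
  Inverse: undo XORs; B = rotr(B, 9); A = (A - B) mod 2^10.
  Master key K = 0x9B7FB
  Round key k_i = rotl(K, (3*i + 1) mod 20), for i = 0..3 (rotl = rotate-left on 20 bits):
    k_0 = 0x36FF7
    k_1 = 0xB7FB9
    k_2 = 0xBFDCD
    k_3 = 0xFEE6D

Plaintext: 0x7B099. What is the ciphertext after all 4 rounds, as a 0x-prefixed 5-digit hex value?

s_0 = plaintext = 0x7B099
s_1 = Round(s_0, k_0) = 0x5CA97
s_2 = Round(s_1, k_1) = 0xEC194
s_3 = Round(s_2, k_2) = 0x22635
s_4 = Round(s_3, k_3) = 0x34CE1

0x34CE1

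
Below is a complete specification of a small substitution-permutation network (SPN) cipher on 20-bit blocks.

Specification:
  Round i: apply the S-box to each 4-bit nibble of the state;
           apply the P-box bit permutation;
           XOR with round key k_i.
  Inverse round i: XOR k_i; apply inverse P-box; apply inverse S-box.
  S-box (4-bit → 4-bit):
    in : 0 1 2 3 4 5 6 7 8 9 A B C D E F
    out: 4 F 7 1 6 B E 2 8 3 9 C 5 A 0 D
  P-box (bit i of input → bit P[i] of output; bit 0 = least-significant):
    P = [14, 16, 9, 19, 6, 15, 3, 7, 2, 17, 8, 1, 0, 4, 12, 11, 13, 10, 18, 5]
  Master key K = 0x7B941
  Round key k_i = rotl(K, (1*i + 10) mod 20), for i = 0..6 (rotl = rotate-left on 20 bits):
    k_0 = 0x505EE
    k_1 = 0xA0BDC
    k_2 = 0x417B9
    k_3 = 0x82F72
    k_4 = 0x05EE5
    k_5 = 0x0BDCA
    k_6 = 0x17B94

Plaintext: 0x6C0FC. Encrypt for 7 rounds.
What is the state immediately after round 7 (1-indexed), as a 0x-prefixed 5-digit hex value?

s_0 = plaintext = 0x6C0FC
s_1 = Round(s_0, k_0) = 0x15207
s_2 = Round(s_1, k_1) = 0xD26E1
s_3 = Round(s_2, k_2) = 0xF408A
s_4 = Round(s_3, k_3) = 0x45EC2
s_5 = Round(s_4, k_4) = 0x510BC
s_6 = Round(s_5, k_5) = 0x0C273
s_7 = Round(s_6, k_6) = 0x7AA91

0x7AA91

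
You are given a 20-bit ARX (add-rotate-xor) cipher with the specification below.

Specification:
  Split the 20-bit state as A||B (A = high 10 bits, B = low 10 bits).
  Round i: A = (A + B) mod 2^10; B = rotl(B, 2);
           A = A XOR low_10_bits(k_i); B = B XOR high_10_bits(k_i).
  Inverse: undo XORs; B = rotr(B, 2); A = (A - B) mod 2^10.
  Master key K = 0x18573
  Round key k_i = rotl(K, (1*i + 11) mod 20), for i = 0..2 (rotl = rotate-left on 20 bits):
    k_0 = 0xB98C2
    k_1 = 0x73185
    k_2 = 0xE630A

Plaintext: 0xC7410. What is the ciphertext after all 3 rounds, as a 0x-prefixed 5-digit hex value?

0x5B2C3

s_0 = plaintext = 0xC7410
s_1 = Round(s_0, k_0) = 0xFBEA6
s_2 = Round(s_1, k_1) = 0xC4356
s_3 = Round(s_2, k_2) = 0x5B2C3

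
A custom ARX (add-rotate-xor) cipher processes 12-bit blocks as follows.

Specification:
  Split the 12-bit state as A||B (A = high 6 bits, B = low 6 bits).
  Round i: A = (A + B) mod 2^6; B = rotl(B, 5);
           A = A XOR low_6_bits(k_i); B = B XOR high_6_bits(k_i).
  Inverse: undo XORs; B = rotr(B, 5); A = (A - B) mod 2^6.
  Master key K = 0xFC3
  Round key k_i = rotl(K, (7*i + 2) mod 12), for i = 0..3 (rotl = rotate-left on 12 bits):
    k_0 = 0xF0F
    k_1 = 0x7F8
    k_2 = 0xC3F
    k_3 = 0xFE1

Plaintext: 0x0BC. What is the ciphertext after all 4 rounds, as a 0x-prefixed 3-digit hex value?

0x704

s_0 = plaintext = 0x0BC
s_1 = Round(s_0, k_0) = 0xC62
s_2 = Round(s_1, k_1) = 0xACE
s_3 = Round(s_2, k_2) = 0x1B7
s_4 = Round(s_3, k_3) = 0x704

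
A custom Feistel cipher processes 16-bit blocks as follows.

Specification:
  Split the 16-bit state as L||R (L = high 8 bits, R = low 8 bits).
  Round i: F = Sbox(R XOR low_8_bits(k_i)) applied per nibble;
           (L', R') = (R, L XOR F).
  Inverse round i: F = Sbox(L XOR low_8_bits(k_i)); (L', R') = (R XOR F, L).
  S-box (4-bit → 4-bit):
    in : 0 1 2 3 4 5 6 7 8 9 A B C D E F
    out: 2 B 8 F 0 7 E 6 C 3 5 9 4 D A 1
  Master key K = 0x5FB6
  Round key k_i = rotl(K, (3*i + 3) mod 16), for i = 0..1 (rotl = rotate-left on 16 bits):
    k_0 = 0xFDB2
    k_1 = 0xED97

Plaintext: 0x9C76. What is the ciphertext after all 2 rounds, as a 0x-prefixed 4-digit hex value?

0xDC7F

s_0 = plaintext = 0x9C76
s_1 = Round(s_0, k_0) = 0x76DC
s_2 = Round(s_1, k_1) = 0xDC7F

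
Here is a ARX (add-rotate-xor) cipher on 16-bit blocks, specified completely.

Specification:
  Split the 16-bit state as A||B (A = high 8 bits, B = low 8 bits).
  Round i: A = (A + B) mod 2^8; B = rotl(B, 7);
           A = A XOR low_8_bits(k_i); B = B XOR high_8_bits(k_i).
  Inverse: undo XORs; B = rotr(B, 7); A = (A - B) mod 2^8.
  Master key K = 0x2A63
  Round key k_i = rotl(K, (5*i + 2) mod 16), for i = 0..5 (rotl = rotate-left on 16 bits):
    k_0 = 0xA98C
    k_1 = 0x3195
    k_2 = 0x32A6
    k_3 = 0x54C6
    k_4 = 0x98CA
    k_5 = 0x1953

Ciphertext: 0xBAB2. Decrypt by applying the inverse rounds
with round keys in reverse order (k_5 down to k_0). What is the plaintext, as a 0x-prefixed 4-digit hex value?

s_0 = ciphertext = 0xBAB2
s_1 = InvRound(s_0, k_5) = 0x9257
s_2 = InvRound(s_1, k_4) = 0xB99F
s_3 = InvRound(s_2, k_3) = 0xE897
s_4 = InvRound(s_3, k_2) = 0x034B
s_5 = InvRound(s_4, k_1) = 0xA2F4
s_6 = InvRound(s_5, k_0) = 0x74BA

0x74BA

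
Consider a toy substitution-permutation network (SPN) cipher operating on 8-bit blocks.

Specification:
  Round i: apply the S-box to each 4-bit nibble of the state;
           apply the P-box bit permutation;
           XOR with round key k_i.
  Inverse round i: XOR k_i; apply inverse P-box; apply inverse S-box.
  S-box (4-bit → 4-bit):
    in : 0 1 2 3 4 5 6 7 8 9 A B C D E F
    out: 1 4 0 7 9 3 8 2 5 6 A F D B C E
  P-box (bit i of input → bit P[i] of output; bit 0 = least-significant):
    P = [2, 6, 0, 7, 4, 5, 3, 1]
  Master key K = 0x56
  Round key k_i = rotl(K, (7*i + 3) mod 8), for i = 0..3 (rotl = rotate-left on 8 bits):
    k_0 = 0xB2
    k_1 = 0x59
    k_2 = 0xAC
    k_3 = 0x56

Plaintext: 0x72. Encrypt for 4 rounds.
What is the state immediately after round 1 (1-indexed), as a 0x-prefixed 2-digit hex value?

0x92

s_0 = plaintext = 0x72
s_1 = Round(s_0, k_0) = 0x92
s_2 = Round(s_1, k_1) = 0x71
s_3 = Round(s_2, k_2) = 0x8D
s_4 = Round(s_3, k_3) = 0x8A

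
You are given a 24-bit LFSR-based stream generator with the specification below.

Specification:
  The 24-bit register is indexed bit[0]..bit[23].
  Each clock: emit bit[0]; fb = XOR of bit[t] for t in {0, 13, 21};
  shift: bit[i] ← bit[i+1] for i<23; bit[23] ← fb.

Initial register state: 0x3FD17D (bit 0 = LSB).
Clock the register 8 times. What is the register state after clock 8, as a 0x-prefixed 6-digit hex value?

0x123FD1

reg_0 = 0x3FD17D
clock 1: out=1, reg = 0x1FE8BE
clock 2: out=0, reg = 0x8FF45F
clock 3: out=1, reg = 0x47FA2F
clock 4: out=1, reg = 0x23FD17
clock 5: out=1, reg = 0x91FE8B
clock 6: out=1, reg = 0x48FF45
clock 7: out=1, reg = 0x247FA2
clock 8: out=0, reg = 0x123FD1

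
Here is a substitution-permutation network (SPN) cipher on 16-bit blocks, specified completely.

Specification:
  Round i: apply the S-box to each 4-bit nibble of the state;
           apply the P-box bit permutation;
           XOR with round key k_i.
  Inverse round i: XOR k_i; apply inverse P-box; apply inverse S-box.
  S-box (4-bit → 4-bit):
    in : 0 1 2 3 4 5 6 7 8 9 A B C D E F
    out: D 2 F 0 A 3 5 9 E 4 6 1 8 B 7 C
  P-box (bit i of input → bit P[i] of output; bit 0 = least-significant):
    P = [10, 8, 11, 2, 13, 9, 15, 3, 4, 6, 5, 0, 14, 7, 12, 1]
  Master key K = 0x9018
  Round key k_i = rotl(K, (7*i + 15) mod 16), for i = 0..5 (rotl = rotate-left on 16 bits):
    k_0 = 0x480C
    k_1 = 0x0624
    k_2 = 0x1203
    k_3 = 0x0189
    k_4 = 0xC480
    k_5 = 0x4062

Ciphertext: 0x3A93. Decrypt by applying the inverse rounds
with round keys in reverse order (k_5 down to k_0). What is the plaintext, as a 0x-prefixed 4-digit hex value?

0x7F60

s_0 = ciphertext = 0x3A93
s_1 = InvRound(s_0, k_5) = 0xE259
s_2 = InvRound(s_1, k_4) = 0x1DDB
s_3 = InvRound(s_2, k_3) = 0xF536
s_4 = InvRound(s_3, k_2) = 0xB0ED
s_5 = InvRound(s_4, k_1) = 0xA42B
s_6 = InvRound(s_5, k_0) = 0x7F60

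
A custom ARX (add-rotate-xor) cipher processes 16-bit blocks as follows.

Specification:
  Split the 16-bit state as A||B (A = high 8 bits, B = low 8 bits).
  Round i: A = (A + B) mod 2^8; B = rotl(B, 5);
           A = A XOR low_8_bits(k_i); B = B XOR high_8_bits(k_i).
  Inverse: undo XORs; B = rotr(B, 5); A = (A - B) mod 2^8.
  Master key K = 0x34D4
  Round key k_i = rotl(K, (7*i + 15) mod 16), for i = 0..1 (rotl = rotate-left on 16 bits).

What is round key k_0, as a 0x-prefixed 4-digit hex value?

K = 0x34D4
k_0 = rotl(K, (7*0+15) mod 16) = rotl(K, 15) = 0x1A6A

0x1A6A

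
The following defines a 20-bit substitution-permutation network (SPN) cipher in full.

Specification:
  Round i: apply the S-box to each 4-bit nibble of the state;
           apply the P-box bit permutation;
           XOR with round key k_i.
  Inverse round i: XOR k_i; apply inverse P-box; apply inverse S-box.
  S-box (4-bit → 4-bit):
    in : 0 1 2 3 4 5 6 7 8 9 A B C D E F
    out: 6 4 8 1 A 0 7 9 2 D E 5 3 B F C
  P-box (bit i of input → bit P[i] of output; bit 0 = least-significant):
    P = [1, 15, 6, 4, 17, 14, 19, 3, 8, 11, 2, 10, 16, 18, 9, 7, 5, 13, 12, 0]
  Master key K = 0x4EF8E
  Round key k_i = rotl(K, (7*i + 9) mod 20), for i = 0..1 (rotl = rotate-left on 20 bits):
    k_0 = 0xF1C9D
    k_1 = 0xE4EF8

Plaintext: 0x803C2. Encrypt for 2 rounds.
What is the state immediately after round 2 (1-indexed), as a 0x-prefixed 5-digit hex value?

s_0 = plaintext = 0x803C2
s_1 = Round(s_0, k_0) = 0x97F8D
s_2 = Round(s_1, k_1) = 0xF9A4F

0xF9A4F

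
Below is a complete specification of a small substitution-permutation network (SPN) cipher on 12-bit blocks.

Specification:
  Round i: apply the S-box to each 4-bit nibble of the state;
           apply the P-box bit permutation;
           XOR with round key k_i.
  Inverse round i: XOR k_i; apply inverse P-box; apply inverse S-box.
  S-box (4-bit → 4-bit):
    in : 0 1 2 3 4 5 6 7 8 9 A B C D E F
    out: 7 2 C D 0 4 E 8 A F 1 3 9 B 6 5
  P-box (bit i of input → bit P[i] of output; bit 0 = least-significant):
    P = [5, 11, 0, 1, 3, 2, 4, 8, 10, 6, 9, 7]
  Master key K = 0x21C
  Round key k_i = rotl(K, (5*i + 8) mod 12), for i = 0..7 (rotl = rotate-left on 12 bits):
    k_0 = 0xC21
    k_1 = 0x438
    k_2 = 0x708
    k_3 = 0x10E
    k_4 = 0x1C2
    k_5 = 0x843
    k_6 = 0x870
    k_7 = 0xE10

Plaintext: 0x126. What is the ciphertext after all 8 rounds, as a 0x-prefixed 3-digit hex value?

s_0 = plaintext = 0x126
s_1 = Round(s_0, k_0) = 0x572
s_2 = Round(s_1, k_1) = 0x73B
s_3 = Round(s_2, k_2) = 0xEB0
s_4 = Round(s_3, k_3) = 0xB63
s_5 = Round(s_4, k_4) = 0x4B5
s_6 = Round(s_5, k_5) = 0x84E
s_7 = Round(s_6, k_6) = 0x0B1
s_8 = Round(s_7, k_7) = 0x05C

0x05C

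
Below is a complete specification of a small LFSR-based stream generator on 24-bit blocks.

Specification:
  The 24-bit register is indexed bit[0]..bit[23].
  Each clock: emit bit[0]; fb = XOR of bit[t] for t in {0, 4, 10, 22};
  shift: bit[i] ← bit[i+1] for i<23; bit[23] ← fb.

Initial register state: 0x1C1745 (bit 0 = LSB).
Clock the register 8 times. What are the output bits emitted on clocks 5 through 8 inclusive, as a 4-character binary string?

0010

reg_0 = 0x1C1745
clock 1: out=1, reg = 0x0E0BA2
clock 2: out=0, reg = 0x0705D1
clock 3: out=1, reg = 0x8382E8
clock 4: out=0, reg = 0x41C174
clock 5: out=0, reg = 0x20E0BA
clock 6: out=0, reg = 0x90705D
clock 7: out=1, reg = 0x48382E
clock 8: out=0, reg = 0xA41C17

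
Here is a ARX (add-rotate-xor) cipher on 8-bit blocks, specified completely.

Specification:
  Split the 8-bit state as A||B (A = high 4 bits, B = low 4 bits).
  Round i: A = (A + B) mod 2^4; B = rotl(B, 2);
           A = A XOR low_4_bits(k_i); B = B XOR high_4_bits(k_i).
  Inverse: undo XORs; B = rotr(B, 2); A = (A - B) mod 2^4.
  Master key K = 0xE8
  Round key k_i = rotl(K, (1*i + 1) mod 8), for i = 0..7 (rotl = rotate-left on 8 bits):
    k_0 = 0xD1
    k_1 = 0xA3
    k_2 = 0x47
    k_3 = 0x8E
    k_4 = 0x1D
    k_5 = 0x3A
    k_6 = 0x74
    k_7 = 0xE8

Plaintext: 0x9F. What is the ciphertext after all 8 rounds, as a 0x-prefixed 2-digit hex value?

s_0 = plaintext = 0x9F
s_1 = Round(s_0, k_0) = 0x92
s_2 = Round(s_1, k_1) = 0x82
s_3 = Round(s_2, k_2) = 0xDC
s_4 = Round(s_3, k_3) = 0x7B
s_5 = Round(s_4, k_4) = 0xFF
s_6 = Round(s_5, k_5) = 0x4C
s_7 = Round(s_6, k_6) = 0x44
s_8 = Round(s_7, k_7) = 0x0F

0x0F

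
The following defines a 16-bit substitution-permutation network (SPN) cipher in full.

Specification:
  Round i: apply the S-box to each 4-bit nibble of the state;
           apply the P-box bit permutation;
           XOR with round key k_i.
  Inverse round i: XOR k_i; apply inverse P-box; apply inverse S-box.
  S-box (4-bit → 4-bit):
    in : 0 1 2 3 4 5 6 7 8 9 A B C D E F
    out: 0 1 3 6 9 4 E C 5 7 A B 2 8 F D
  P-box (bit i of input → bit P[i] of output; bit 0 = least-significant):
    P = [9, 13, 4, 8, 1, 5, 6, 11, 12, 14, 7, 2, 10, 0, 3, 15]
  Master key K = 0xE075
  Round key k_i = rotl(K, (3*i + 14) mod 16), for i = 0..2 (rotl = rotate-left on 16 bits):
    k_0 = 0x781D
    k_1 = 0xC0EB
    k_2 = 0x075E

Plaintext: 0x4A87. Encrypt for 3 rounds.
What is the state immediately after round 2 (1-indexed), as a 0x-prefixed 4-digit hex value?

s_0 = plaintext = 0x4A87
s_1 = Round(s_0, k_0) = 0xBD4B
s_2 = Round(s_1, k_1) = 0x6FEC
s_3 = Round(s_2, k_2) = 0xBFB1

0x6FEC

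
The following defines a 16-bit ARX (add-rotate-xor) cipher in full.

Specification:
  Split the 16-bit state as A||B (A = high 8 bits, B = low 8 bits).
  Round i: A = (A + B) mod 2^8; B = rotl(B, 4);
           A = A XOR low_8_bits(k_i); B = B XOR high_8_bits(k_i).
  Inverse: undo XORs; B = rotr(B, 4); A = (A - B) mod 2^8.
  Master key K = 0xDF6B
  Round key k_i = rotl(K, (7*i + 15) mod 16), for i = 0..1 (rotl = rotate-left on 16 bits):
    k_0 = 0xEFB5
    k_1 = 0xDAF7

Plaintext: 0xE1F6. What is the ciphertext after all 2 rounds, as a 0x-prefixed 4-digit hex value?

s_0 = plaintext = 0xE1F6
s_1 = Round(s_0, k_0) = 0x6280
s_2 = Round(s_1, k_1) = 0x15D2

0x15D2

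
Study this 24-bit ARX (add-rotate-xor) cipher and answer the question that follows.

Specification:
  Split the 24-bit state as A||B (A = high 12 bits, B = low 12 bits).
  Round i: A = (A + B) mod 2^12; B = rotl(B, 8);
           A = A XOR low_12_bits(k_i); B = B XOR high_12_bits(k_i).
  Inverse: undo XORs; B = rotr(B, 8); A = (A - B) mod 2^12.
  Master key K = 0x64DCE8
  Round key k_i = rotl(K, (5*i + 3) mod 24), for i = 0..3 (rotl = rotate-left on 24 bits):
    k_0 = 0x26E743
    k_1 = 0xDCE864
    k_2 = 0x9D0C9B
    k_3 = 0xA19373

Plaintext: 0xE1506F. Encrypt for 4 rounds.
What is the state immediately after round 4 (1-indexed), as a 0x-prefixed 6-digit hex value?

0x90AB01

s_0 = plaintext = 0xE1506F
s_1 = Round(s_0, k_0) = 0x9C7D68
s_2 = Round(s_1, k_1) = 0xF4B518
s_3 = Round(s_2, k_2) = 0x8F8181
s_4 = Round(s_3, k_3) = 0x90AB01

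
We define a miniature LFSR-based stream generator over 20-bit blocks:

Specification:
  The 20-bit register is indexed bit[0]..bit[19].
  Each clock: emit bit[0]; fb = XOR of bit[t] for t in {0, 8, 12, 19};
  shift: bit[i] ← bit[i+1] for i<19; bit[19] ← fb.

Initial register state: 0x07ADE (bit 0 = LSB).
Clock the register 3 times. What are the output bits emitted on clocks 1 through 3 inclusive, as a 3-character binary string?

011

reg_0 = 0x07ADE
clock 1: out=0, reg = 0x83D6F
clock 2: out=1, reg = 0x41EB7
clock 3: out=1, reg = 0x20F5B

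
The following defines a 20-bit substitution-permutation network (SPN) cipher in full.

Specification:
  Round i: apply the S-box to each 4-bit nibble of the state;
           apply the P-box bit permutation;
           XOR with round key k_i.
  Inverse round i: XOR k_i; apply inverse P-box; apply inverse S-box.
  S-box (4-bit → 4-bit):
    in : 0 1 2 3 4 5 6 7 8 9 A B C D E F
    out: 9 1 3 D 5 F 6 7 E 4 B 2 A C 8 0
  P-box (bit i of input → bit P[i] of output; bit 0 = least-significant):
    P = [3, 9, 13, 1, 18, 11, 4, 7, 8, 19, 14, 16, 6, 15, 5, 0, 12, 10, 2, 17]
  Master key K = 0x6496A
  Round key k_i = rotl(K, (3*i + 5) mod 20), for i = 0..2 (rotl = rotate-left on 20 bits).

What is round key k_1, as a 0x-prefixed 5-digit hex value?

0x96A64

K = 0x6496A
k_0 = rotl(K, (3*0+5) mod 20) = rotl(K, 5) = 0x92D4C
k_1 = rotl(K, (3*1+5) mod 20) = rotl(K, 8) = 0x96A64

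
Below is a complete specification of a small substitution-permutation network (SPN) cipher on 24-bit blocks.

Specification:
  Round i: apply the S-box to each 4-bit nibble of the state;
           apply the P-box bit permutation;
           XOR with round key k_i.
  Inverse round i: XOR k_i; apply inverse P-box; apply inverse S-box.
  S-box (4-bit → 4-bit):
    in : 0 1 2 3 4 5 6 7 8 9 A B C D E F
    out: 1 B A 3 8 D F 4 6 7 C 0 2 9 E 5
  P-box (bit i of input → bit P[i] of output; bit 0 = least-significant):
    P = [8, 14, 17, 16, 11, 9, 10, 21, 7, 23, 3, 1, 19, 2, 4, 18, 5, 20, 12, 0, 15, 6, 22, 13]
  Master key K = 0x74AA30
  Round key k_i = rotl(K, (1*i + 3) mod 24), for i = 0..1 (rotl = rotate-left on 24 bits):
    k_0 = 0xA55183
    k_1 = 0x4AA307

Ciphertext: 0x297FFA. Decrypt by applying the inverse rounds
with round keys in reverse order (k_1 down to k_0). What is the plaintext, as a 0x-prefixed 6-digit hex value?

s_0 = ciphertext = 0x297FFA
s_1 = InvRound(s_0, k_1) = 0x958F5E
s_2 = InvRound(s_1, k_0) = 0x3E8F6C

0x3E8F6C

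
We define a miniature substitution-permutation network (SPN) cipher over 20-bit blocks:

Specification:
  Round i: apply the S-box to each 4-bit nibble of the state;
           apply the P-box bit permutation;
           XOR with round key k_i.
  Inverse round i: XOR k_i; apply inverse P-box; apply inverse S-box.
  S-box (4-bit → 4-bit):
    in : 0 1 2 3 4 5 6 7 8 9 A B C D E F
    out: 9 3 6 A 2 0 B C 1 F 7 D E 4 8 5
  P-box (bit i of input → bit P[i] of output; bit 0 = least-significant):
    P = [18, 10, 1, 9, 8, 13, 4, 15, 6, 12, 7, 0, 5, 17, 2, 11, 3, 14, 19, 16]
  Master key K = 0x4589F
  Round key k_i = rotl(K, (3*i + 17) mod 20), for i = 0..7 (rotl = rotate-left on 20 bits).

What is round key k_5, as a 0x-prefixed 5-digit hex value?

0x9F458

K = 0x4589F
k_0 = rotl(K, (3*0+17) mod 20) = rotl(K, 17) = 0xE8B13
k_1 = rotl(K, (3*1+17) mod 20) = rotl(K, 0) = 0x4589F
k_2 = rotl(K, (3*2+17) mod 20) = rotl(K, 3) = 0x2C4FA
k_3 = rotl(K, (3*3+17) mod 20) = rotl(K, 6) = 0x627D1
k_4 = rotl(K, (3*4+17) mod 20) = rotl(K, 9) = 0x13E8B
k_5 = rotl(K, (3*5+17) mod 20) = rotl(K, 12) = 0x9F458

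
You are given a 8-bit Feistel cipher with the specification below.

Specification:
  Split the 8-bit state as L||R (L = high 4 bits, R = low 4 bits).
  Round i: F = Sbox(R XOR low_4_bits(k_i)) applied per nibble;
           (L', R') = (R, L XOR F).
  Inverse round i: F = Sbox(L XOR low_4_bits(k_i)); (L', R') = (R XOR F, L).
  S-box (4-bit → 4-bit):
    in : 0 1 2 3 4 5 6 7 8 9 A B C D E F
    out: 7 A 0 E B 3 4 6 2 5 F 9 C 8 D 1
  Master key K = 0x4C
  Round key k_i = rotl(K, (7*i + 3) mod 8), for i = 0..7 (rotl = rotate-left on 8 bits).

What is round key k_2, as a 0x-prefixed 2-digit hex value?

K = 0x4C
k_0 = rotl(K, (7*0+3) mod 8) = rotl(K, 3) = 0x62
k_1 = rotl(K, (7*1+3) mod 8) = rotl(K, 2) = 0x31
k_2 = rotl(K, (7*2+3) mod 8) = rotl(K, 1) = 0x98

0x98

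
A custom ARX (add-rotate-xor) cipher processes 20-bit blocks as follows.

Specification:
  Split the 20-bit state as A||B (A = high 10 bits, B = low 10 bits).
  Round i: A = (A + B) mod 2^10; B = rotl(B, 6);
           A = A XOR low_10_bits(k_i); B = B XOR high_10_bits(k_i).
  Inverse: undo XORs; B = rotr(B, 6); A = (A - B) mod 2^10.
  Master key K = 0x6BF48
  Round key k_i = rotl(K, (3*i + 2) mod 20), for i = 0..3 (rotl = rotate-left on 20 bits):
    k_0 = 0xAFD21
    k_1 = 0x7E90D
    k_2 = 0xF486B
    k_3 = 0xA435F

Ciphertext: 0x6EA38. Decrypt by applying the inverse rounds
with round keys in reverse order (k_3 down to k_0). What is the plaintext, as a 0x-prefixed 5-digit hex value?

s_0 = ciphertext = 0x6EA38
s_1 = InvRound(s_0, k_3) = 0x18E82
s_2 = InvRound(s_1, k_2) = 0xC0D05
s_3 = InvRound(s_2, k_1) = 0x86FF3
s_4 = InvRound(s_3, k_0) = 0x9D4C5

0x9D4C5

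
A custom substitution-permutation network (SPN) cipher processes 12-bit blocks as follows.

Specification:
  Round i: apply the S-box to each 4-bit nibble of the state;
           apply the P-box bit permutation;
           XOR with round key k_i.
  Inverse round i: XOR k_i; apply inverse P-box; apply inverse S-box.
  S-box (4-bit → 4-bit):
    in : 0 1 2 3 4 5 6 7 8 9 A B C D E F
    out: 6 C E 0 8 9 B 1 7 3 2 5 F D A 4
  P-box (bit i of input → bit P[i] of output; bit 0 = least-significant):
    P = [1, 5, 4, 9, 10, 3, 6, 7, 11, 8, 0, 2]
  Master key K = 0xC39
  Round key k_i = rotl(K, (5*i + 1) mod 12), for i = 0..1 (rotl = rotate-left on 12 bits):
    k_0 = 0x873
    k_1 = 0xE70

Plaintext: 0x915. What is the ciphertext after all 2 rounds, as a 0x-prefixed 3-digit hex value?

s_0 = plaintext = 0x915
s_1 = Round(s_0, k_0) = 0x3B1
s_2 = Round(s_1, k_1) = 0x820

0x820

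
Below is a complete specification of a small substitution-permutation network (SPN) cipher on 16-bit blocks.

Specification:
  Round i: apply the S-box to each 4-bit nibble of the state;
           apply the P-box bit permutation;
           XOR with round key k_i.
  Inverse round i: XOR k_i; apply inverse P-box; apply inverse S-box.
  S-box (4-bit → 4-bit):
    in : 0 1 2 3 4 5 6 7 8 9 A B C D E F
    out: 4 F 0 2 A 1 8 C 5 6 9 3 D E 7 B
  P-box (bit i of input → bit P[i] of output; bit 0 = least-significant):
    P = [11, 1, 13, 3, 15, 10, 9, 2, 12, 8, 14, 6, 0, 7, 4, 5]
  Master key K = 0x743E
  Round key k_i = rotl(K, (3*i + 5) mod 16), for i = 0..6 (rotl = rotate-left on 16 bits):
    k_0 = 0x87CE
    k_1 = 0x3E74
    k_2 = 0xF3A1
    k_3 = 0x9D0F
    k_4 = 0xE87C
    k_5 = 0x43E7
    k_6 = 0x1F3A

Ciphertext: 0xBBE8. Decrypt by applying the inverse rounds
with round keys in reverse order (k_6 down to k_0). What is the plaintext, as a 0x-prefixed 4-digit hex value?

0xF1FB

s_0 = ciphertext = 0xBBE8
s_1 = InvRound(s_0, k_6) = 0x96B9
s_2 = InvRound(s_1, k_5) = 0x01F4
s_3 = InvRound(s_2, k_4) = 0x395C
s_4 = InvRound(s_3, k_3) = 0x86B9
s_5 = InvRound(s_4, k_2) = 0x0E37
s_6 = InvRound(s_5, k_1) = 0x5A29
s_7 = InvRound(s_6, k_0) = 0xF1FB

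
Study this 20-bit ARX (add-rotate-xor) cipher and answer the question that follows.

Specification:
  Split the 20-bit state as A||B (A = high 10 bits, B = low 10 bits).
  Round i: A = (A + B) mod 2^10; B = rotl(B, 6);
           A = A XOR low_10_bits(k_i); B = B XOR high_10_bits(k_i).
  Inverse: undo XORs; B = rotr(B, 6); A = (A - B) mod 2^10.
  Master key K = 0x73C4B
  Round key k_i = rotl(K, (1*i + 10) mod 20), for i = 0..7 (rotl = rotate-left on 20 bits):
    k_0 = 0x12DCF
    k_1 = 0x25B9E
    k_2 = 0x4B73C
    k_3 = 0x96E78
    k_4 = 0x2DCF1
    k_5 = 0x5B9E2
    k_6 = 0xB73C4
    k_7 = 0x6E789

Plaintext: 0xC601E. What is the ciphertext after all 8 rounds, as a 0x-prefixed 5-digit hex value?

0xF5236

s_0 = plaintext = 0xC601E
s_1 = Round(s_0, k_0) = 0xBE7CA
s_2 = Round(s_1, k_1) = 0x5762A
s_3 = Round(s_2, k_2) = 0x2EF8F
s_4 = Round(s_3, k_3) = 0x8C9A3
s_5 = Round(s_4, k_4) = 0xC906D
s_6 = Round(s_5, k_5) = 0x9CE28
s_7 = Round(s_6, k_6) = 0xD7CFE
s_8 = Round(s_7, k_7) = 0xF5236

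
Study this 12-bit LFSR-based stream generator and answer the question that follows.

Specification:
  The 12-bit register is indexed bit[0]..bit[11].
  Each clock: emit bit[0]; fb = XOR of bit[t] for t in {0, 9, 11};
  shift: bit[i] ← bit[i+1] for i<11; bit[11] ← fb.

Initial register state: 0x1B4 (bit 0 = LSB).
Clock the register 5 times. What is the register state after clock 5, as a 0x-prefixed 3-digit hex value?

0x60D

reg_0 = 0x1B4
clock 1: out=0, reg = 0x0DA
clock 2: out=0, reg = 0x06D
clock 3: out=1, reg = 0x836
clock 4: out=0, reg = 0xC1B
clock 5: out=1, reg = 0x60D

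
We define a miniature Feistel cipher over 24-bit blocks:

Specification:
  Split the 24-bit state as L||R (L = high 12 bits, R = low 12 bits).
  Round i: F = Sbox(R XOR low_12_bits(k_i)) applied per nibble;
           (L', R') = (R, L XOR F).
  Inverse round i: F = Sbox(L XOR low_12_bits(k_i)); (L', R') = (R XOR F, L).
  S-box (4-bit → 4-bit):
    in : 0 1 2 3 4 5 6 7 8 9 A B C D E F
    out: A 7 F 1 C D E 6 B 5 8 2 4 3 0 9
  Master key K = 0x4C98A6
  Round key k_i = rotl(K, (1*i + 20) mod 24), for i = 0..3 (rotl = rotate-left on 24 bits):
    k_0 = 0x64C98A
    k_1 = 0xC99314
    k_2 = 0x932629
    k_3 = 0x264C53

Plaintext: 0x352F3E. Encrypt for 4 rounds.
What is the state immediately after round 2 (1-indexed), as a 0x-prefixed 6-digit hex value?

0xD7EFD6

s_0 = plaintext = 0x352F3E
s_1 = Round(s_0, k_0) = 0xF3ED7E
s_2 = Round(s_1, k_1) = 0xD7EFD6
s_3 = Round(s_2, k_2) = 0xFD68E7
s_4 = Round(s_3, k_3) = 0x8E73FA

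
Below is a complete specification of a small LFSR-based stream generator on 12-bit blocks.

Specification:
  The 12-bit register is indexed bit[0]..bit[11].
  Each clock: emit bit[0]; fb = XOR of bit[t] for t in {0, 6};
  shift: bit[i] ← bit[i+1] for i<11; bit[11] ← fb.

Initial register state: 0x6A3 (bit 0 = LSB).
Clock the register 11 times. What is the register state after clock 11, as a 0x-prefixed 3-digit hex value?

reg_0 = 0x6A3
clock 1: out=1, reg = 0xB51
clock 2: out=1, reg = 0x5A8
clock 3: out=0, reg = 0x2D4
clock 4: out=0, reg = 0x96A
clock 5: out=0, reg = 0xCB5
clock 6: out=1, reg = 0xE5A
clock 7: out=0, reg = 0xF2D
clock 8: out=1, reg = 0xF96
clock 9: out=0, reg = 0x7CB
clock 10: out=1, reg = 0x3E5
clock 11: out=1, reg = 0x1F2

0x1F2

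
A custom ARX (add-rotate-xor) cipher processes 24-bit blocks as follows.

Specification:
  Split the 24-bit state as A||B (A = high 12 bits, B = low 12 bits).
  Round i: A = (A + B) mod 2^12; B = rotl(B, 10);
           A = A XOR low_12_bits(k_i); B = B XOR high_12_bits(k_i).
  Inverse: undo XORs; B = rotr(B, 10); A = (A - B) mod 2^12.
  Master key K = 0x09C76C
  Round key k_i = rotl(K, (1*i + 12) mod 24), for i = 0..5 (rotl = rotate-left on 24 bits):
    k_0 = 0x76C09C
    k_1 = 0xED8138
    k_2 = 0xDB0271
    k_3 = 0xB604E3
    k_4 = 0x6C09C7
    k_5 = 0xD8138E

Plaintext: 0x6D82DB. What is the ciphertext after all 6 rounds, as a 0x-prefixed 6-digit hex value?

0xB7C255

s_0 = plaintext = 0x6D82DB
s_1 = Round(s_0, k_0) = 0x92FBDA
s_2 = Round(s_1, k_1) = 0x43142E
s_3 = Round(s_2, k_2) = 0xA2E4BB
s_4 = Round(s_3, k_3) = 0xA0A64E
s_5 = Round(s_4, k_4) = 0x99FF53
s_6 = Round(s_5, k_5) = 0xB7C255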